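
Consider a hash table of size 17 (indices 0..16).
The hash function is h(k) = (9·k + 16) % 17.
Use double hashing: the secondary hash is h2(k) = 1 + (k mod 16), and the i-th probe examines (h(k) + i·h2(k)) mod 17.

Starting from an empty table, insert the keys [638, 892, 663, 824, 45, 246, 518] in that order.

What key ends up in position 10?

246

638: h=12 => slot 12
892: h=3 => slot 3
663: h=16 => slot 16
824: h=3, h2=9, probe 3,12,4 => slot 4
45: h=13 => slot 13
246: h=3, h2=7, probe 3,10 => slot 10
518: h=3, h2=7, probe 3,10,0 => slot 0
Table: [518, _, _, 892, 824, _, _, _, _, _, 246, _, 638, 45, _, _, 663]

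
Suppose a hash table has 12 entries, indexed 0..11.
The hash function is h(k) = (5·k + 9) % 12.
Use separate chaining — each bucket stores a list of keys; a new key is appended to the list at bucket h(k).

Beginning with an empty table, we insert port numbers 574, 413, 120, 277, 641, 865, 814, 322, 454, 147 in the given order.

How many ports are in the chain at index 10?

Insert 574: h=11, bucket 11 empty -> new chain.
Insert 413: h=10, bucket 10 empty -> new chain.
Insert 120: h=9, bucket 9 empty -> new chain.
Insert 277: h=2, bucket 2 empty -> new chain.
Insert 641: h=10, bucket 10 nonempty -> append to chain.
Insert 865: h=2, bucket 2 nonempty -> append to chain.
Insert 814: h=11, bucket 11 nonempty -> append to chain.
Insert 322: h=11, bucket 11 nonempty -> append to chain.
Insert 454: h=11, bucket 11 nonempty -> append to chain.
Insert 147: h=0, bucket 0 empty -> new chain.
Final buckets:
0: 147
1: .
2: 277 -> 865
3: .
4: .
5: .
6: .
7: .
8: .
9: 120
10: 413 -> 641
11: 574 -> 814 -> 322 -> 454

2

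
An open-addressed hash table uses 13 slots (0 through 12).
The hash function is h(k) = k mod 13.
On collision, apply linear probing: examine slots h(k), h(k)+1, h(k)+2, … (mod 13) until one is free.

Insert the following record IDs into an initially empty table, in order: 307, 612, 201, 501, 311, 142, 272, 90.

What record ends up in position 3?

90

307 hashes to 8; slot 8 is free → place at 8.
612 hashes to 1; slot 1 is free → place at 1.
201 hashes to 6; slot 6 is free → place at 6.
501 hashes to 7; slot 7 is free → place at 7.
311 hashes to 12; slot 12 is free → place at 12.
142 hashes to 12; 12 taken → place at 0.
272 hashes to 12; 12,0,1 taken → place at 2.
90 hashes to 12; 12,0,1,2 taken → place at 3.
Table: [142, 612, 272, 90, —, —, 201, 501, 307, —, —, —, 311]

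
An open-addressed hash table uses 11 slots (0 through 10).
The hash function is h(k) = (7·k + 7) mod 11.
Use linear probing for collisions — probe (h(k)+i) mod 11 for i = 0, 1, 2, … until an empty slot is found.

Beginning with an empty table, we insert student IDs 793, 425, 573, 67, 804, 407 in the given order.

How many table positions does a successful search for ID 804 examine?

793: h=3 -> slot 3
425: h=1 -> slot 1
573: h=3, probe 3,4 -> slot 4
67: h=3, probe 3,4,5 -> slot 5
804: h=3, probe 3,4,5,6 -> slot 6
407: h=7 -> slot 7
Table: [_, 425, _, 793, 573, 67, 804, 407, _, _, _]
Lookup 804: h=3, probe 3,4,5,6 → found at 6.

4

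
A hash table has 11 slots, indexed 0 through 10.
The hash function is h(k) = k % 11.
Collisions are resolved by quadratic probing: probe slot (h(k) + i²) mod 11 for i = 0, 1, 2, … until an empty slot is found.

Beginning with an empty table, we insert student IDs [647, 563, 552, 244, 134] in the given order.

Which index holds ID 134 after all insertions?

0

647: h=9 → slot 9
563: h=2 → slot 2
552: h=2, probe 2,3 → slot 3
244: h=2, probe 2,3,6 → slot 6
134: h=2, probe 2,3,6,0 → slot 0
Table: [134, -, 563, 552, -, -, 244, -, -, 647, -]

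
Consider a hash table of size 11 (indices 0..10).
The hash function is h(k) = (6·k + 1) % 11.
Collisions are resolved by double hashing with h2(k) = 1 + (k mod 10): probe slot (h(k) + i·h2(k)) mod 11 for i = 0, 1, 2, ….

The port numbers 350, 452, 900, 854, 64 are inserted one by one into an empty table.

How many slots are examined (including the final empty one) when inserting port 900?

350 hashes to 0; slot 0 is free => place at 0.
452 hashes to 7; slot 7 is free => place at 7.
900 hashes to 0, h2=1; 0 taken => place at 1.
854 hashes to 10; slot 10 is free => place at 10.
64 hashes to 0, h2=5; 0 taken => place at 5.
Table: [350, 900, -, -, -, 64, -, 452, -, -, 854]

2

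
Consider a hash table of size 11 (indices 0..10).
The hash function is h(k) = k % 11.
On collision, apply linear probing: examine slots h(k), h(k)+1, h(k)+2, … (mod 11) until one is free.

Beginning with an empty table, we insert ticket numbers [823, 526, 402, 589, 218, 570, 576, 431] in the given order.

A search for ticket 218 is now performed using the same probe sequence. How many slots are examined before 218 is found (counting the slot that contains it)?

823: h=9 → slot 9
526: h=9, probe 9,10 → slot 10
402: h=6 → slot 6
589: h=6, probe 6,7 → slot 7
218: h=9, probe 9,10,0 → slot 0
570: h=9, probe 9,10,0,1 → slot 1
576: h=4 → slot 4
431: h=2 → slot 2
Table: [218, 570, 431, —, 576, —, 402, 589, —, 823, 526]
Lookup 218: h=9, probe 9,10,0 → found at 0.

3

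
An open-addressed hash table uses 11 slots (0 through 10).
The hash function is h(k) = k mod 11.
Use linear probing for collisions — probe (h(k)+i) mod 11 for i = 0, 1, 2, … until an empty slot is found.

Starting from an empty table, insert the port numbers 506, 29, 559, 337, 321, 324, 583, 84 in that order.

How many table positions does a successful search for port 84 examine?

Insert 506: h=0, slot 0 empty → index 0.
Insert 29: h=7, slot 7 empty → index 7.
Insert 559: h=9, slot 9 empty → index 9.
Insert 337: h=7, slot 7 occupied → index 8.
Insert 321: h=2, slot 2 empty → index 2.
Insert 324: h=5, slot 5 empty → index 5.
Insert 583: h=0, slot 0 occupied → index 1.
Insert 84: h=7, slots 7,8,9 occupied → index 10.
Table: [506, 583, 321, —, —, 324, —, 29, 337, 559, 84]
Lookup 84: h=7, probe 7,8,9,10 → found at 10.

4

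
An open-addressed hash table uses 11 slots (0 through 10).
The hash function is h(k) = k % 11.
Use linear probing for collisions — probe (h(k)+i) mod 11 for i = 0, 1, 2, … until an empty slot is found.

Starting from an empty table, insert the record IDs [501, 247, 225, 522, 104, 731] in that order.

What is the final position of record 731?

501 hashes to 6; slot 6 is free => place at 6.
247 hashes to 5; slot 5 is free => place at 5.
225 hashes to 5; 5,6 taken => place at 7.
522 hashes to 5; 5,6,7 taken => place at 8.
104 hashes to 5; 5,6,7,8 taken => place at 9.
731 hashes to 5; 5,6,7,8,9 taken => place at 10.
Table: [∅, ∅, ∅, ∅, ∅, 247, 501, 225, 522, 104, 731]

10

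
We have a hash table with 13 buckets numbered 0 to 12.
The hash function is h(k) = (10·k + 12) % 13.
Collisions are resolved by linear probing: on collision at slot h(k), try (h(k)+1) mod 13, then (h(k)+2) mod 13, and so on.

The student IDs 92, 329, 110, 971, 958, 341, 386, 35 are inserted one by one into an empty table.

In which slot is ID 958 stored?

92 hashes to 9; slot 9 is free → place at 9.
329 hashes to 0; slot 0 is free → place at 0.
110 hashes to 7; slot 7 is free → place at 7.
971 hashes to 11; slot 11 is free → place at 11.
958 hashes to 11; 11 taken → place at 12.
341 hashes to 3; slot 3 is free → place at 3.
386 hashes to 11; 11,12,0 taken → place at 1.
35 hashes to 11; 11,12,0,1 taken → place at 2.
Table: [329, 386, 35, 341, -, -, -, 110, -, 92, -, 971, 958]

12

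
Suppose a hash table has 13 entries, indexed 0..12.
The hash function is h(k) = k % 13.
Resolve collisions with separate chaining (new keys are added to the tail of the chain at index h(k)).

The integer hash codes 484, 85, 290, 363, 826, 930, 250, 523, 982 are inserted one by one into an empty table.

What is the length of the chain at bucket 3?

3

484 -> bucket 3
85 -> bucket 7
290 -> bucket 4
363 -> bucket 12
826 -> bucket 7 (collision)
930 -> bucket 7 (collision)
250 -> bucket 3 (collision)
523 -> bucket 3 (collision)
982 -> bucket 7 (collision)
Final buckets:
0: -
1: -
2: -
3: 484 -> 250 -> 523
4: 290
5: -
6: -
7: 85 -> 826 -> 930 -> 982
8: -
9: -
10: -
11: -
12: 363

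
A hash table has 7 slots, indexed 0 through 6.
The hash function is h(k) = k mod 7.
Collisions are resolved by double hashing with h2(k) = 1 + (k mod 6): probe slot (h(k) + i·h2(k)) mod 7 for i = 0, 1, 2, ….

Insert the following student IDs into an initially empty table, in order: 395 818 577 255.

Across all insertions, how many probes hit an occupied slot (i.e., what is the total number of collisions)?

395: h=3 -> slot 3
818: h=6 -> slot 6
577: h=3, h2=2, probe 3,5 -> slot 5
255: h=3, h2=4, probe 3,0 -> slot 0
Table: [255, —, —, 395, —, 577, 818]

2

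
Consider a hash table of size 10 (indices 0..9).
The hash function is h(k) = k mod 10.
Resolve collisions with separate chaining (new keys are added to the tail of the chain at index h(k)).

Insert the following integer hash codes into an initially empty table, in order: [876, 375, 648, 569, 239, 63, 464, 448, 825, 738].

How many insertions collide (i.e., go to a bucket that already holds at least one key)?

Insert 876: h=6, bucket 6 empty → new chain.
Insert 375: h=5, bucket 5 empty → new chain.
Insert 648: h=8, bucket 8 empty → new chain.
Insert 569: h=9, bucket 9 empty → new chain.
Insert 239: h=9, bucket 9 nonempty → append to chain.
Insert 63: h=3, bucket 3 empty → new chain.
Insert 464: h=4, bucket 4 empty → new chain.
Insert 448: h=8, bucket 8 nonempty → append to chain.
Insert 825: h=5, bucket 5 nonempty → append to chain.
Insert 738: h=8, bucket 8 nonempty → append to chain.
Final buckets:
0: _
1: _
2: _
3: 63
4: 464
5: 375 -> 825
6: 876
7: _
8: 648 -> 448 -> 738
9: 569 -> 239

4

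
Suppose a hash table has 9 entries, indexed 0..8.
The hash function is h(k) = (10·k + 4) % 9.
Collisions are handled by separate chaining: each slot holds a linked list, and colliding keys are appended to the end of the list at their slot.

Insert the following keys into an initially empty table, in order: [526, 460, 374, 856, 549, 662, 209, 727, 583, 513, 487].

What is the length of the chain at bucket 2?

526 → bucket 8
460 → bucket 5
374 → bucket 0
856 → bucket 5 (collision)
549 → bucket 4
662 → bucket 0 (collision)
209 → bucket 6
727 → bucket 2
583 → bucket 2 (collision)
513 → bucket 4 (collision)
487 → bucket 5 (collision)
Final buckets:
0: 374 -> 662
1: —
2: 727 -> 583
3: —
4: 549 -> 513
5: 460 -> 856 -> 487
6: 209
7: —
8: 526

2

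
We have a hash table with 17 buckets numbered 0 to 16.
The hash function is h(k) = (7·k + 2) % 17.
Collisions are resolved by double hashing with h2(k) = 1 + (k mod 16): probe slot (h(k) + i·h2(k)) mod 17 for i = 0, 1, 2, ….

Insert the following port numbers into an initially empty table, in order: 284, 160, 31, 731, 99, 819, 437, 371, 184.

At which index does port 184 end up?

16

284: h=1 -> slot 1
160: h=0 -> slot 0
31: h=15 -> slot 15
731: h=2 -> slot 2
99: h=15, h2=4, probe 15,2,6 -> slot 6
819: h=6, h2=4, probe 6,10 -> slot 10
437: h=1, h2=6, probe 1,7 -> slot 7
371: h=15, h2=4, probe 15,2,6,10,14 -> slot 14
184: h=15, h2=9, probe 15,7,16 -> slot 16
Table: [160, 284, 731, -, -, -, 99, 437, -, -, 819, -, -, -, 371, 31, 184]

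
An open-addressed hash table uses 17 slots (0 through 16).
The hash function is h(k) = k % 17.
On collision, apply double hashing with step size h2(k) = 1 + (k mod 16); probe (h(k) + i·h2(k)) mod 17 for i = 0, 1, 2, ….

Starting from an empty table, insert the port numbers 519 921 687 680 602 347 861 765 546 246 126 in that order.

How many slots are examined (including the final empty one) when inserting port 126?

5

Insert 519: h=9, slot 9 empty → index 9.
Insert 921: h=3, slot 3 empty → index 3.
Insert 687: h=7, slot 7 empty → index 7.
Insert 680: h=0, slot 0 empty → index 0.
Insert 602: h=7, h2=11, slot 7 occupied → index 1.
Insert 347: h=7, h2=12, slot 7 occupied → index 2.
Insert 861: h=11, slot 11 empty → index 11.
Insert 765: h=0, h2=14, slot 0 occupied → index 14.
Insert 546: h=2, h2=3, slot 2 occupied → index 5.
Insert 246: h=8, slot 8 empty → index 8.
Insert 126: h=7, h2=15, slots 7,5,3,1 occupied → index 16.
Table: [680, 602, 347, 921, ∅, 546, ∅, 687, 246, 519, ∅, 861, ∅, ∅, 765, ∅, 126]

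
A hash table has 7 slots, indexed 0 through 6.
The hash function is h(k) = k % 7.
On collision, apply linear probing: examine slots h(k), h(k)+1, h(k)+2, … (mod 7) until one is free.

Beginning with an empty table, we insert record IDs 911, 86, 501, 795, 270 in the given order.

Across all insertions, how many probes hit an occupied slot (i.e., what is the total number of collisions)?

3

911: h=1 => slot 1
86: h=2 => slot 2
501: h=4 => slot 4
795: h=4, probe 4,5 => slot 5
270: h=4, probe 4,5,6 => slot 6
Table: [∅, 911, 86, ∅, 501, 795, 270]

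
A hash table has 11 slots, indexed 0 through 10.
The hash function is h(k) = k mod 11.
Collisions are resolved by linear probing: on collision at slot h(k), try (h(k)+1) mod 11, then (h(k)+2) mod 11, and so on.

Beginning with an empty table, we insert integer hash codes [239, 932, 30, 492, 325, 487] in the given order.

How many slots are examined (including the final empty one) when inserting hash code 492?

4

Insert 239: h=8, slot 8 empty -> index 8.
Insert 932: h=8, slot 8 occupied -> index 9.
Insert 30: h=8, slots 8,9 occupied -> index 10.
Insert 492: h=8, slots 8,9,10 occupied -> index 0.
Insert 325: h=6, slot 6 empty -> index 6.
Insert 487: h=3, slot 3 empty -> index 3.
Table: [492, ∅, ∅, 487, ∅, ∅, 325, ∅, 239, 932, 30]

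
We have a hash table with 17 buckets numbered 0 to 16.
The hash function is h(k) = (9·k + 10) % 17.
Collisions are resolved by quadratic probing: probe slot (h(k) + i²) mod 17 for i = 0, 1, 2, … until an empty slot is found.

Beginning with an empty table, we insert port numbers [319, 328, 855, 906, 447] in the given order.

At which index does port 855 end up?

5

319: h=8 => slot 8
328: h=4 => slot 4
855: h=4, probe 4,5 => slot 5
906: h=4, probe 4,5,8,13 => slot 13
447: h=4, probe 4,5,8,13,3 => slot 3
Table: [∅, ∅, ∅, 447, 328, 855, ∅, ∅, 319, ∅, ∅, ∅, ∅, 906, ∅, ∅, ∅]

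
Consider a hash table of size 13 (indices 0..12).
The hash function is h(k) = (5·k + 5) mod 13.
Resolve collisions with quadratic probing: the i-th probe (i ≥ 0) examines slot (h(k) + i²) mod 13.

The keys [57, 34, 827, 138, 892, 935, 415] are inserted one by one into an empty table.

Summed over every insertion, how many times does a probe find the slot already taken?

57 hashes to 4; slot 4 is free => place at 4.
34 hashes to 6; slot 6 is free => place at 6.
827 hashes to 6; 6 taken => place at 7.
138 hashes to 6; 6,7 taken => place at 10.
892 hashes to 6; 6,7,10 taken => place at 2.
935 hashes to 0; slot 0 is free => place at 0.
415 hashes to 0; 0 taken => place at 1.
Table: [935, 415, 892, _, 57, _, 34, 827, _, _, 138, _, _]

7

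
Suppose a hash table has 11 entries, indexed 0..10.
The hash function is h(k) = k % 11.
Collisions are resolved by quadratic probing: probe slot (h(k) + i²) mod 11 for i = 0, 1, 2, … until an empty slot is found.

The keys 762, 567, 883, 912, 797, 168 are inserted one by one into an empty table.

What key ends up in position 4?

762: h=3 → slot 3
567: h=6 → slot 6
883: h=3, probe 3,4 → slot 4
912: h=10 → slot 10
797: h=5 → slot 5
168: h=3, probe 3,4,7 → slot 7
Table: [., ., ., 762, 883, 797, 567, 168, ., ., 912]

883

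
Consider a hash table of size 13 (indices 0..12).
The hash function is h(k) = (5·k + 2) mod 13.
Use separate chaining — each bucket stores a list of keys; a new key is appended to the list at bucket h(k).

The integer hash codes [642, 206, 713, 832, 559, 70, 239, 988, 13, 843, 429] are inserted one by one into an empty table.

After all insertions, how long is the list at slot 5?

642 → bucket 1
206 → bucket 5
713 → bucket 5 (collision)
832 → bucket 2
559 → bucket 2 (collision)
70 → bucket 1 (collision)
239 → bucket 1 (collision)
988 → bucket 2 (collision)
13 → bucket 2 (collision)
843 → bucket 5 (collision)
429 → bucket 2 (collision)
Final buckets:
0: —
1: 642 -> 70 -> 239
2: 832 -> 559 -> 988 -> 13 -> 429
3: —
4: —
5: 206 -> 713 -> 843
6: —
7: —
8: —
9: —
10: —
11: —
12: —

3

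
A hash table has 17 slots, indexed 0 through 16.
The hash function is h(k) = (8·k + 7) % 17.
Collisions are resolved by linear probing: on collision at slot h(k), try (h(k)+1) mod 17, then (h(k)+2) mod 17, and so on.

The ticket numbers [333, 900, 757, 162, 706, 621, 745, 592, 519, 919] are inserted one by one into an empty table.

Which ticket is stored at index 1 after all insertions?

333 hashes to 2; slot 2 is free => place at 2.
900 hashes to 16; slot 16 is free => place at 16.
757 hashes to 11; slot 11 is free => place at 11.
162 hashes to 11; 11 taken => place at 12.
706 hashes to 11; 11,12 taken => place at 13.
621 hashes to 11; 11,12,13 taken => place at 14.
745 hashes to 0; slot 0 is free => place at 0.
592 hashes to 0; 0 taken => place at 1.
519 hashes to 11; 11,12,13,14 taken => place at 15.
919 hashes to 15; 15,16,0,1,2 taken => place at 3.
Table: [745, 592, 333, 919, _, _, _, _, _, _, _, 757, 162, 706, 621, 519, 900]

592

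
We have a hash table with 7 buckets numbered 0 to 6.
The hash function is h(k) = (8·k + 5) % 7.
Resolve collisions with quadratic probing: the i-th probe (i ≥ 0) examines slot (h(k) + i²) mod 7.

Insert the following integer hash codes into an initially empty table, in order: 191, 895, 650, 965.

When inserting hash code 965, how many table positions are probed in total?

3

Insert 191: h=0, slot 0 empty -> index 0.
Insert 895: h=4, slot 4 empty -> index 4.
Insert 650: h=4, slot 4 occupied -> index 5.
Insert 965: h=4, slots 4,5 occupied -> index 1.
Table: [191, 965, ∅, ∅, 895, 650, ∅]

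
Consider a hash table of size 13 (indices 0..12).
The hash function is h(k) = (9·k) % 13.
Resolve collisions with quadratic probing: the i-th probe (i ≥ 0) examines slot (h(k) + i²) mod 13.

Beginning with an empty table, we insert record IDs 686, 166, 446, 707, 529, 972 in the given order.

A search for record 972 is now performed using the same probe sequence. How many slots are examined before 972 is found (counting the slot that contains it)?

4

686 hashes to 12; slot 12 is free → place at 12.
166 hashes to 12; 12 taken → place at 0.
446 hashes to 10; slot 10 is free → place at 10.
707 hashes to 6; slot 6 is free → place at 6.
529 hashes to 3; slot 3 is free → place at 3.
972 hashes to 12; 12,0,3 taken → place at 8.
Table: [166, ∅, ∅, 529, ∅, ∅, 707, ∅, 972, ∅, 446, ∅, 686]
Lookup 972: h=12, probe 12,0,3,8 → found at 8.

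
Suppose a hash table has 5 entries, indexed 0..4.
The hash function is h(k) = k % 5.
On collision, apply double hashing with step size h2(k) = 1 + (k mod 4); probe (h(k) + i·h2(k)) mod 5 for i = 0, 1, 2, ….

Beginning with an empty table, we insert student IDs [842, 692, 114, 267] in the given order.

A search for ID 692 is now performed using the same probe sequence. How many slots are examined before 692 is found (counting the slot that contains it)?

Insert 842: h=2, slot 2 empty -> index 2.
Insert 692: h=2, h2=1, slot 2 occupied -> index 3.
Insert 114: h=4, slot 4 empty -> index 4.
Insert 267: h=2, h2=4, slot 2 occupied -> index 1.
Table: [-, 267, 842, 692, 114]
Lookup 692: h=2, h2=1, probe 2,3 → found at 3.

2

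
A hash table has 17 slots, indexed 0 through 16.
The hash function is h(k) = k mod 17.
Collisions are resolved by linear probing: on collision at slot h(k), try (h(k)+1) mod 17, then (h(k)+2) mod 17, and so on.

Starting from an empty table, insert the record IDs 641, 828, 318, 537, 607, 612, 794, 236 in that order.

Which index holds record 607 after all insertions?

15

641 hashes to 12; slot 12 is free → place at 12.
828 hashes to 12; 12 taken → place at 13.
318 hashes to 12; 12,13 taken → place at 14.
537 hashes to 10; slot 10 is free → place at 10.
607 hashes to 12; 12,13,14 taken → place at 15.
612 hashes to 0; slot 0 is free → place at 0.
794 hashes to 12; 12,13,14,15 taken → place at 16.
236 hashes to 15; 15,16,0 taken → place at 1.
Table: [612, 236, ., ., ., ., ., ., ., ., 537, ., 641, 828, 318, 607, 794]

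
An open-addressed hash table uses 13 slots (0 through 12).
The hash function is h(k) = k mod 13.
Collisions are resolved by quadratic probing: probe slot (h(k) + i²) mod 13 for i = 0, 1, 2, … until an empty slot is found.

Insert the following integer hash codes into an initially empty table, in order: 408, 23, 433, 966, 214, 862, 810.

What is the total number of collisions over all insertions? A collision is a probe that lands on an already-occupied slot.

408: h=5 → slot 5
23: h=10 → slot 10
433: h=4 → slot 4
966: h=4, probe 4,5,8 → slot 8
214: h=6 → slot 6
862: h=4, probe 4,5,8,0 → slot 0
810: h=4, probe 4,5,8,0,7 → slot 7
Table: [862, _, _, _, 433, 408, 214, 810, 966, _, 23, _, _]

9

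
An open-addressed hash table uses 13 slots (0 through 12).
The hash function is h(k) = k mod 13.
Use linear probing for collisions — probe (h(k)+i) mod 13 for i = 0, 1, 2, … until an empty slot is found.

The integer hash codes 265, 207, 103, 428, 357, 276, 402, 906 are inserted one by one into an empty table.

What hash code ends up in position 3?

265: h=5 => slot 5
207: h=12 => slot 12
103: h=12, probe 12,0 => slot 0
428: h=12, probe 12,0,1 => slot 1
357: h=6 => slot 6
276: h=3 => slot 3
402: h=12, probe 12,0,1,2 => slot 2
906: h=9 => slot 9
Table: [103, 428, 402, 276, -, 265, 357, -, -, 906, -, -, 207]

276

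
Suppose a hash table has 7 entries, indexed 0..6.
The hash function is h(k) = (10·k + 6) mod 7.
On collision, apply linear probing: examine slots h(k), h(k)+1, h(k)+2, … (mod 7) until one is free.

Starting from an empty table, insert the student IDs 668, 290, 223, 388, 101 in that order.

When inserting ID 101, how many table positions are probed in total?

668 hashes to 1; slot 1 is free => place at 1.
290 hashes to 1; 1 taken => place at 2.
223 hashes to 3; slot 3 is free => place at 3.
388 hashes to 1; 1,2,3 taken => place at 4.
101 hashes to 1; 1,2,3,4 taken => place at 5.
Table: [., 668, 290, 223, 388, 101, .]

5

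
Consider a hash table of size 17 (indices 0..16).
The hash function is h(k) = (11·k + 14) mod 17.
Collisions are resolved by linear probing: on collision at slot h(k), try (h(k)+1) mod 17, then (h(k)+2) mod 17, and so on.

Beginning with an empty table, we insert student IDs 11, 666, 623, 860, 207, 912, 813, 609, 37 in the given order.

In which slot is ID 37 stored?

Insert 11: h=16, slot 16 empty → index 16.
Insert 666: h=13, slot 13 empty → index 13.
Insert 623: h=16, slot 16 occupied → index 0.
Insert 860: h=5, slot 5 empty → index 5.
Insert 207: h=13, slot 13 occupied → index 14.
Insert 912: h=16, slots 16,0 occupied → index 1.
Insert 813: h=15, slot 15 empty → index 15.
Insert 609: h=15, slots 15,16,0,1 occupied → index 2.
Insert 37: h=13, slots 13,14,15,16,0,1,2 occupied → index 3.
Table: [623, 912, 609, 37, ., 860, ., ., ., ., ., ., ., 666, 207, 813, 11]

3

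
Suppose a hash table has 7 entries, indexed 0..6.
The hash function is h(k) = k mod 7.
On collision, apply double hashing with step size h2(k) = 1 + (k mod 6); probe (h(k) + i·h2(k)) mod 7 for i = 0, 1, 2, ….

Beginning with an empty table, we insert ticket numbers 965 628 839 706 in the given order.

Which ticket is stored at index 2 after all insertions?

706

Insert 965: h=6, slot 6 empty => index 6.
Insert 628: h=5, slot 5 empty => index 5.
Insert 839: h=6, h2=6, slots 6,5 occupied => index 4.
Insert 706: h=6, h2=5, slots 6,4 occupied => index 2.
Table: [., ., 706, ., 839, 628, 965]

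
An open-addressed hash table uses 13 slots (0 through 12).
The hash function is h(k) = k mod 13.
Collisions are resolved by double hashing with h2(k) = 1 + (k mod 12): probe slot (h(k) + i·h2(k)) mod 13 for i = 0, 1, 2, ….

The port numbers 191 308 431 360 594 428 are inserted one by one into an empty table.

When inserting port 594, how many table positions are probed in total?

2

Insert 191: h=9, slot 9 empty → index 9.
Insert 308: h=9, h2=9, slot 9 occupied → index 5.
Insert 431: h=2, slot 2 empty → index 2.
Insert 360: h=9, h2=1, slot 9 occupied → index 10.
Insert 594: h=9, h2=7, slot 9 occupied → index 3.
Insert 428: h=12, slot 12 empty → index 12.
Table: [∅, ∅, 431, 594, ∅, 308, ∅, ∅, ∅, 191, 360, ∅, 428]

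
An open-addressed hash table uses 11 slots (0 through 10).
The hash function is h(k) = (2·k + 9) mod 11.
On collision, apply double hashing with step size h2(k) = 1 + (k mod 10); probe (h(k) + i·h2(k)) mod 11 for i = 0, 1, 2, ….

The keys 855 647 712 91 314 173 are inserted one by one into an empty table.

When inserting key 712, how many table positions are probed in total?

2

855 hashes to 3; slot 3 is free -> place at 3.
647 hashes to 5; slot 5 is free -> place at 5.
712 hashes to 3, h2=3; 3 taken -> place at 6.
91 hashes to 4; slot 4 is free -> place at 4.
314 hashes to 10; slot 10 is free -> place at 10.
173 hashes to 3, h2=4; 3 taken -> place at 7.
Table: [., ., ., 855, 91, 647, 712, 173, ., ., 314]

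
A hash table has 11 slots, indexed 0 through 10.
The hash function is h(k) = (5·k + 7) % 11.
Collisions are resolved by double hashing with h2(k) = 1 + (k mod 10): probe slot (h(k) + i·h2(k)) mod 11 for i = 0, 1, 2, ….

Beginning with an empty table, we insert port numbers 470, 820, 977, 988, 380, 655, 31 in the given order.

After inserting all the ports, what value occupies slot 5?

Insert 470: h=3, slot 3 empty -> index 3.
Insert 820: h=4, slot 4 empty -> index 4.
Insert 977: h=8, slot 8 empty -> index 8.
Insert 988: h=8, h2=9, slot 8 occupied -> index 6.
Insert 380: h=4, h2=1, slot 4 occupied -> index 5.
Insert 655: h=4, h2=6, slot 4 occupied -> index 10.
Insert 31: h=8, h2=2, slots 8,10 occupied -> index 1.
Table: [-, 31, -, 470, 820, 380, 988, -, 977, -, 655]

380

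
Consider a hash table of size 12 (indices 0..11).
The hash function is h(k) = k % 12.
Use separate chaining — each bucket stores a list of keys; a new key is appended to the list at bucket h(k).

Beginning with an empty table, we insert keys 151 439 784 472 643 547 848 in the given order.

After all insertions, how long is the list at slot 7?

4

151 → bucket 7
439 → bucket 7 (collision)
784 → bucket 4
472 → bucket 4 (collision)
643 → bucket 7 (collision)
547 → bucket 7 (collision)
848 → bucket 8
Final buckets:
0: —
1: —
2: —
3: —
4: 784 -> 472
5: —
6: —
7: 151 -> 439 -> 643 -> 547
8: 848
9: —
10: —
11: —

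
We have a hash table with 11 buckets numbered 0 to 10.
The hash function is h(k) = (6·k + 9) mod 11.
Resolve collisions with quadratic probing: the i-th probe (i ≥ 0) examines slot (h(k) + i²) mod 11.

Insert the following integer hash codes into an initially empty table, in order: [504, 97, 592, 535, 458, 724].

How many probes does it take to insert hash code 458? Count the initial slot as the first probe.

504: h=8 → slot 8
97: h=8, probe 8,9 → slot 9
592: h=8, probe 8,9,1 → slot 1
535: h=7 → slot 7
458: h=7, probe 7,8,0 → slot 0
724: h=8, probe 8,9,1,6 → slot 6
Table: [458, 592, ., ., ., ., 724, 535, 504, 97, .]

3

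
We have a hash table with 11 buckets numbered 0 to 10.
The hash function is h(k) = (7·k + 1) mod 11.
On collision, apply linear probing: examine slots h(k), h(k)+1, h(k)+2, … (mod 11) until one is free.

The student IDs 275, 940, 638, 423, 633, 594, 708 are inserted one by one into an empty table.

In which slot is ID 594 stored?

275 hashes to 1; slot 1 is free -> place at 1.
940 hashes to 3; slot 3 is free -> place at 3.
638 hashes to 1; 1 taken -> place at 2.
423 hashes to 3; 3 taken -> place at 4.
633 hashes to 10; slot 10 is free -> place at 10.
594 hashes to 1; 1,2,3,4 taken -> place at 5.
708 hashes to 7; slot 7 is free -> place at 7.
Table: [_, 275, 638, 940, 423, 594, _, 708, _, _, 633]

5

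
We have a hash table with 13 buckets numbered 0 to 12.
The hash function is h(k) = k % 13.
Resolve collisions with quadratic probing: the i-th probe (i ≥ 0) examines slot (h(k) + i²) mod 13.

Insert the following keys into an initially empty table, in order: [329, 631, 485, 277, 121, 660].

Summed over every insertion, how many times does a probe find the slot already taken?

6

329 hashes to 4; slot 4 is free -> place at 4.
631 hashes to 7; slot 7 is free -> place at 7.
485 hashes to 4; 4 taken -> place at 5.
277 hashes to 4; 4,5 taken -> place at 8.
121 hashes to 4; 4,5,8 taken -> place at 0.
660 hashes to 10; slot 10 is free -> place at 10.
Table: [121, ∅, ∅, ∅, 329, 485, ∅, 631, 277, ∅, 660, ∅, ∅]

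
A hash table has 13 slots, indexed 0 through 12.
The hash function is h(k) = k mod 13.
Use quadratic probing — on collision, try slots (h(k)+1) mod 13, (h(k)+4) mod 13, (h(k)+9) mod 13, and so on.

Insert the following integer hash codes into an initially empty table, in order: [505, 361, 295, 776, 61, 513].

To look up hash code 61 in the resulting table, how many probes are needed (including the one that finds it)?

4

505: h=11 -> slot 11
361: h=10 -> slot 10
295: h=9 -> slot 9
776: h=9, probe 9,10,0 -> slot 0
61: h=9, probe 9,10,0,5 -> slot 5
513: h=6 -> slot 6
Table: [776, ., ., ., ., 61, 513, ., ., 295, 361, 505, .]
Lookup 61: h=9, probe 9,10,0,5 → found at 5.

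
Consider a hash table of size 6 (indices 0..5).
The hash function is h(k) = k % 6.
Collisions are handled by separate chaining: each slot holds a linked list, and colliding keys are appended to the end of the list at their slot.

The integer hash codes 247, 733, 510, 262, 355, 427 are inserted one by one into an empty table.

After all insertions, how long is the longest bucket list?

4

Insert 247: h=1, bucket 1 empty -> new chain.
Insert 733: h=1, bucket 1 nonempty -> append to chain.
Insert 510: h=0, bucket 0 empty -> new chain.
Insert 262: h=4, bucket 4 empty -> new chain.
Insert 355: h=1, bucket 1 nonempty -> append to chain.
Insert 427: h=1, bucket 1 nonempty -> append to chain.
Final buckets:
0: 510
1: 247 -> 733 -> 355 -> 427
2: ∅
3: ∅
4: 262
5: ∅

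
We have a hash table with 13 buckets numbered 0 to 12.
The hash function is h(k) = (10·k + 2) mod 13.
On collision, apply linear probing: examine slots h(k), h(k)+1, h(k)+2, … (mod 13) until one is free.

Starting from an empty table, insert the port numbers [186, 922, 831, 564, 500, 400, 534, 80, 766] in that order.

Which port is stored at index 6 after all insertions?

831

186 hashes to 3; slot 3 is free -> place at 3.
922 hashes to 5; slot 5 is free -> place at 5.
831 hashes to 5; 5 taken -> place at 6.
564 hashes to 0; slot 0 is free -> place at 0.
500 hashes to 10; slot 10 is free -> place at 10.
400 hashes to 11; slot 11 is free -> place at 11.
534 hashes to 12; slot 12 is free -> place at 12.
80 hashes to 9; slot 9 is free -> place at 9.
766 hashes to 5; 5,6 taken -> place at 7.
Table: [564, ∅, ∅, 186, ∅, 922, 831, 766, ∅, 80, 500, 400, 534]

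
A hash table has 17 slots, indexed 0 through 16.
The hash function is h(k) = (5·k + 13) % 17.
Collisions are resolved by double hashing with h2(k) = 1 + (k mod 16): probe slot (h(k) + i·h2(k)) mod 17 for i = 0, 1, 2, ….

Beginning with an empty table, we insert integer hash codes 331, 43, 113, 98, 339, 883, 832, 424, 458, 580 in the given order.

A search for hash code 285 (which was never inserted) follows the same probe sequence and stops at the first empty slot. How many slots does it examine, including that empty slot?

331 hashes to 2; slot 2 is free -> place at 2.
43 hashes to 7; slot 7 is free -> place at 7.
113 hashes to 0; slot 0 is free -> place at 0.
98 hashes to 10; slot 10 is free -> place at 10.
339 hashes to 8; slot 8 is free -> place at 8.
883 hashes to 8, h2=4; 8 taken -> place at 12.
832 hashes to 8, h2=1; 8 taken -> place at 9.
424 hashes to 8, h2=9; 8,0,9 taken -> place at 1.
458 hashes to 8, h2=11; 8,2 taken -> place at 13.
580 hashes to 6; slot 6 is free -> place at 6.
Table: [113, 424, 331, _, _, _, 580, 43, 339, 832, 98, _, 883, 458, _, _, _]
Lookup 285: h=10, h2=14, probe 10,7,4 → slot 4 empty, not found.

3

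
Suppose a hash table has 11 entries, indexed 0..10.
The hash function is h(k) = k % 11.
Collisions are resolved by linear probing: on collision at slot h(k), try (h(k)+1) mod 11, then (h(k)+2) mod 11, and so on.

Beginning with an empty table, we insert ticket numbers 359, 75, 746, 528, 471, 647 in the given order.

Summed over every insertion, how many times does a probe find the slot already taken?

8

359: h=7 => slot 7
75: h=9 => slot 9
746: h=9, probe 9,10 => slot 10
528: h=0 => slot 0
471: h=9, probe 9,10,0,1 => slot 1
647: h=9, probe 9,10,0,1,2 => slot 2
Table: [528, 471, 647, _, _, _, _, 359, _, 75, 746]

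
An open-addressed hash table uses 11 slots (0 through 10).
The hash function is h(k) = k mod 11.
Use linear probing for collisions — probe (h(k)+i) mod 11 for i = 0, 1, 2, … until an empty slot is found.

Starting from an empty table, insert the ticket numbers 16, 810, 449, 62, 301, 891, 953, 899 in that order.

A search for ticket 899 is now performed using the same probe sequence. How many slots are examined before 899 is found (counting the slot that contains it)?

16 hashes to 5; slot 5 is free → place at 5.
810 hashes to 7; slot 7 is free → place at 7.
449 hashes to 9; slot 9 is free → place at 9.
62 hashes to 7; 7 taken → place at 8.
301 hashes to 4; slot 4 is free → place at 4.
891 hashes to 0; slot 0 is free → place at 0.
953 hashes to 7; 7,8,9 taken → place at 10.
899 hashes to 8; 8,9,10,0 taken → place at 1.
Table: [891, 899, ∅, ∅, 301, 16, ∅, 810, 62, 449, 953]
Lookup 899: h=8, probe 8,9,10,0,1 → found at 1.

5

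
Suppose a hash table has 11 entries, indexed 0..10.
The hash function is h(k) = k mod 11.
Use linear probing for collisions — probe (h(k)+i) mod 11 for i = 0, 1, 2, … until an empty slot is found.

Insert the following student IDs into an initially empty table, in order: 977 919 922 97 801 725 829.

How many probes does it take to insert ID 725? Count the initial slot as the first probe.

4

977 hashes to 9; slot 9 is free => place at 9.
919 hashes to 6; slot 6 is free => place at 6.
922 hashes to 9; 9 taken => place at 10.
97 hashes to 9; 9,10 taken => place at 0.
801 hashes to 9; 9,10,0 taken => place at 1.
725 hashes to 10; 10,0,1 taken => place at 2.
829 hashes to 4; slot 4 is free => place at 4.
Table: [97, 801, 725, ., 829, ., 919, ., ., 977, 922]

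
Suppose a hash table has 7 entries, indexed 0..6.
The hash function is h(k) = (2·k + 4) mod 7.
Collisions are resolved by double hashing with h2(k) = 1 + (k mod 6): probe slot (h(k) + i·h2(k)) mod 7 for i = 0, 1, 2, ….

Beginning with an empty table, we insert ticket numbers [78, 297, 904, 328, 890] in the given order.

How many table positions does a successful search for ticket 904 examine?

78 hashes to 6; slot 6 is free => place at 6.
297 hashes to 3; slot 3 is free => place at 3.
904 hashes to 6, h2=5; 6 taken => place at 4.
328 hashes to 2; slot 2 is free => place at 2.
890 hashes to 6, h2=3; 6,2 taken => place at 5.
Table: [—, —, 328, 297, 904, 890, 78]
Lookup 904: h=6, h2=5, probe 6,4 → found at 4.

2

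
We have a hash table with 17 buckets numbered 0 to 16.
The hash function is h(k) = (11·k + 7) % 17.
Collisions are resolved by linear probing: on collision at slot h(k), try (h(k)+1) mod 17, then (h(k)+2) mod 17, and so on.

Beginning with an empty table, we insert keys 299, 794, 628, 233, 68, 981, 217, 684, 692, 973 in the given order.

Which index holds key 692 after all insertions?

6

299: h=15 → slot 15
794: h=3 → slot 3
628: h=13 → slot 13
233: h=3, probe 3,4 → slot 4
68: h=7 → slot 7
981: h=3, probe 3,4,5 → slot 5
217: h=14 → slot 14
684: h=0 → slot 0
692: h=3, probe 3,4,5,6 → slot 6
973: h=0, probe 0,1 → slot 1
Table: [684, 973, _, 794, 233, 981, 692, 68, _, _, _, _, _, 628, 217, 299, _]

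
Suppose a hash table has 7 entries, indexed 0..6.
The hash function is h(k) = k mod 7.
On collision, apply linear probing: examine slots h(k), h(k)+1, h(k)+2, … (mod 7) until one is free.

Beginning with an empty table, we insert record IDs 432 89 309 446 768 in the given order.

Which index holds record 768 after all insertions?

2

432 hashes to 5; slot 5 is free → place at 5.
89 hashes to 5; 5 taken → place at 6.
309 hashes to 1; slot 1 is free → place at 1.
446 hashes to 5; 5,6 taken → place at 0.
768 hashes to 5; 5,6,0,1 taken → place at 2.
Table: [446, 309, 768, -, -, 432, 89]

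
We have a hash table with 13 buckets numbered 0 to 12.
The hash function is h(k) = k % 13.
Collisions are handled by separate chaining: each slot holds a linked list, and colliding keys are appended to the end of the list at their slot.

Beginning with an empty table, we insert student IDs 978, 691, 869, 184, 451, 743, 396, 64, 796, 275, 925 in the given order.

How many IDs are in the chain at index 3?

Insert 978: h=3, bucket 3 empty -> new chain.
Insert 691: h=2, bucket 2 empty -> new chain.
Insert 869: h=11, bucket 11 empty -> new chain.
Insert 184: h=2, bucket 2 nonempty -> append to chain.
Insert 451: h=9, bucket 9 empty -> new chain.
Insert 743: h=2, bucket 2 nonempty -> append to chain.
Insert 396: h=6, bucket 6 empty -> new chain.
Insert 64: h=12, bucket 12 empty -> new chain.
Insert 796: h=3, bucket 3 nonempty -> append to chain.
Insert 275: h=2, bucket 2 nonempty -> append to chain.
Insert 925: h=2, bucket 2 nonempty -> append to chain.
Final buckets:
0: ∅
1: ∅
2: 691 -> 184 -> 743 -> 275 -> 925
3: 978 -> 796
4: ∅
5: ∅
6: 396
7: ∅
8: ∅
9: 451
10: ∅
11: 869
12: 64

2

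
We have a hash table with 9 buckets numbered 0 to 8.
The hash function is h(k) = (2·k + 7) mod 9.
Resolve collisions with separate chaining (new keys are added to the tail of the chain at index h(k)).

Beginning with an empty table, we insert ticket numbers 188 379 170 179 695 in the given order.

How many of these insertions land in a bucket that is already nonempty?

Insert 188: h=5, bucket 5 empty → new chain.
Insert 379: h=0, bucket 0 empty → new chain.
Insert 170: h=5, bucket 5 nonempty → append to chain.
Insert 179: h=5, bucket 5 nonempty → append to chain.
Insert 695: h=2, bucket 2 empty → new chain.
Final buckets:
0: 379
1: -
2: 695
3: -
4: -
5: 188 -> 170 -> 179
6: -
7: -
8: -

2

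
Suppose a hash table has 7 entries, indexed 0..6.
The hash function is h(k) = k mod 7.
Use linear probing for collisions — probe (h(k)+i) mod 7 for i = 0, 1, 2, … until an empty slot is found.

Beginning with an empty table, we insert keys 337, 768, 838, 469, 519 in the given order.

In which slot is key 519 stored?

2

337: h=1 -> slot 1
768: h=5 -> slot 5
838: h=5, probe 5,6 -> slot 6
469: h=0 -> slot 0
519: h=1, probe 1,2 -> slot 2
Table: [469, 337, 519, -, -, 768, 838]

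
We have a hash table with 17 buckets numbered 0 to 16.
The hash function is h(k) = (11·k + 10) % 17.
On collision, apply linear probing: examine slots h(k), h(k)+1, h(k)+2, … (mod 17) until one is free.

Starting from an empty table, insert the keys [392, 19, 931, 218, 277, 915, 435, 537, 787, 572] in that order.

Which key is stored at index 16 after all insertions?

392 hashes to 4; slot 4 is free => place at 4.
19 hashes to 15; slot 15 is free => place at 15.
931 hashes to 0; slot 0 is free => place at 0.
218 hashes to 11; slot 11 is free => place at 11.
277 hashes to 14; slot 14 is free => place at 14.
915 hashes to 11; 11 taken => place at 12.
435 hashes to 1; slot 1 is free => place at 1.
537 hashes to 1; 1 taken => place at 2.
787 hashes to 14; 14,15 taken => place at 16.
572 hashes to 12; 12 taken => place at 13.
Table: [931, 435, 537, ., 392, ., ., ., ., ., ., 218, 915, 572, 277, 19, 787]

787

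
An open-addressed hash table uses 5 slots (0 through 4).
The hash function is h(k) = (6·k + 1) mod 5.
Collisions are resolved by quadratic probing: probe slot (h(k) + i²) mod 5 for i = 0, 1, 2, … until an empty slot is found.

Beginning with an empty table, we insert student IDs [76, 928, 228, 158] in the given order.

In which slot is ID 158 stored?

76: h=2 => slot 2
928: h=4 => slot 4
228: h=4, probe 4,0 => slot 0
158: h=4, probe 4,0,3 => slot 3
Table: [228, —, 76, 158, 928]

3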